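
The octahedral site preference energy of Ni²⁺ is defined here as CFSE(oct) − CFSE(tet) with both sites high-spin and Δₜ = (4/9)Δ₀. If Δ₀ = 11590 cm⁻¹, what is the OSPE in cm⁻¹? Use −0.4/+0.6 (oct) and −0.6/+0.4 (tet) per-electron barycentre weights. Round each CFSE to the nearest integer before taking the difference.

Ni is in group 10, so Ni²⁺ is d⁸ (10 − 2 = 8).
Octahedral high-spin t2g^6 e_g^2: CFSE = -1.2 × 11590 = -13908 cm⁻¹.
In a tetrahedral site the filling is e^4 t2^4: CFSE(tet) = -0.8Δₜ = -0.8 × (4/9)(11590) = -4121 cm⁻¹.
OSPE = CFSE(oct) − CFSE(tet) = -13908 − (-4121) = -9787 cm⁻¹.

-9787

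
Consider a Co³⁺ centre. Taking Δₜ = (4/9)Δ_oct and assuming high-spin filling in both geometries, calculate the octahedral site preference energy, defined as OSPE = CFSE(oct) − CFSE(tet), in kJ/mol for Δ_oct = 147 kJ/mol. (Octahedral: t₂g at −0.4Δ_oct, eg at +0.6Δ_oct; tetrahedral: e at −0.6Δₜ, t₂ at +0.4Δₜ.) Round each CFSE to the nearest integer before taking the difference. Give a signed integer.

Co is in group 9, so Co³⁺ is d⁶ (9 − 3 = 6).
Octahedral (high-spin): t2g^4 e_g^2, CFSE = 4(−0.4) + 2(+0.6) = -0.4Δ_oct = -0.4 × 147 = -59 kJ/mol.
In a tetrahedral site the filling is e^3 t2^3: CFSE(tet) = -0.6Δₜ = -0.6 × (4/9)(147) = -39 kJ/mol.
Subtracting, OSPE = -59 − (-39) = -20 kJ/mol.

-20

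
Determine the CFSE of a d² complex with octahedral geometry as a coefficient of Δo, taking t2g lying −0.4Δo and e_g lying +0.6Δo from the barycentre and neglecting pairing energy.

-0.8 Δo

For octahedral d² the high- and low-spin configurations coincide.
Configuration: t2g^2 e_g^0.
CFSE = 2(-0.4Δo) + 0(0.6Δo) = -0.8Δo + 0.0Δo = -0.8Δo.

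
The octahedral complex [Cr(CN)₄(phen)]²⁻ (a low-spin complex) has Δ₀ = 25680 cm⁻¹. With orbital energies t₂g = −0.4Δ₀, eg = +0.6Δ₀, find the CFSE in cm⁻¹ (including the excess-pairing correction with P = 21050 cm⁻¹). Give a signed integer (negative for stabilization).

Ligand charges: 4×(-1) from CN⁻ and 1×(+0) from phen sum to -4; with overall charge -2, Cr is +2.
Cr sits in group 6; removing 2 electrons leaves Cr²⁺ with 6 − 2 = 4 d electrons.
The d⁴ electrons fill as t₂g⁴ eg⁰.
Orbital CFSE = 4(-0.4) + 0(0.6) = -1.6Δ₀ = -1.6 × 25680 = -41088 cm⁻¹.
High-spin d⁴ would be t₂g³ eg¹ with 0 pairs; low-spin has 1, so 1 excess pair costs +1P = +21050 cm⁻¹.
Combining: -41088 + 21050 = -20038 cm⁻¹.

-20038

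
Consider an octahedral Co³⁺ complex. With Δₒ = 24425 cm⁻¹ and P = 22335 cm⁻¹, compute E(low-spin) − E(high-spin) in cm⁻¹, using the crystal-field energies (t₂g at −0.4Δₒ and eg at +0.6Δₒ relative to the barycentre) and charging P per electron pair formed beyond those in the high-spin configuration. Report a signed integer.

-4180

Co is in group 9, so Co³⁺ is d⁶ (9 − 3 = 6).
High-spin: t₂g⁴ eg², CFSE = -0.4Δₒ = -9770 cm⁻¹.
Low-spin: t₂g⁶ eg⁰, orbital CFSE = -2.4Δₒ = -58620 cm⁻¹; plus 2 excess pairs × P = +44670 cm⁻¹; total -13950 cm⁻¹.
Thus E(LS) − E(HS) = -4180 cm⁻¹.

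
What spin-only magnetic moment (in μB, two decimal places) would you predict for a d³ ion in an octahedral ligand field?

3.87 μB

Configuration: t2g^3 e_g^0 → 3 unpaired electrons.
μ(spin-only) = √[3(3+2)] = √15 ≈ 3.87 μB.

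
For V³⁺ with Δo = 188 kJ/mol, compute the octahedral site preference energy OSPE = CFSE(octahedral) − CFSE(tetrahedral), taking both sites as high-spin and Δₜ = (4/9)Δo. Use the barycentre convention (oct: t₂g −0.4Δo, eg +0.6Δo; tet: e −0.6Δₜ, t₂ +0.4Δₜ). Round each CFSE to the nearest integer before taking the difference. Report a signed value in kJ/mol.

-50

V sits in group 5; removing 3 electrons leaves V³⁺ with 5 − 3 = 2 d electrons.
Octahedral high-spin t2g^2 e_g^0: CFSE = -0.8 × 188 = -150 kJ/mol.
In a tetrahedral site the filling is e^2 t2^0: CFSE(tet) = -1.2Δₜ = -1.2 × (4/9)(188) = -100 kJ/mol.
OSPE = CFSE(oct) − CFSE(tet) = -150 − (-100) = -50 kJ/mol.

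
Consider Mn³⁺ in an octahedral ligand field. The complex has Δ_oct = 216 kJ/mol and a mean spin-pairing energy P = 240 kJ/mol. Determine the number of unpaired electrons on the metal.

Mn sits in group 7; removing 3 electrons leaves Mn³⁺ with 7 − 3 = 4 d electrons.
Here Δ_oct < P (216 < 240), so the high-spin state is favoured.
That gives t2g^3 e_g^1.
Unpaired electrons: 4.

4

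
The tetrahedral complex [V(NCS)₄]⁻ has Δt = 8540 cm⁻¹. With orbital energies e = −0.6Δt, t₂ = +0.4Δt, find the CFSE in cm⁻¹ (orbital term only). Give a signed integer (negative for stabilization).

-10248

Each NCS⁻ contributes -1; 4 × (-1) = -4. With overall charge -1, V is in the +3 oxidation state.
V³⁺: group 5, so d-count = 5 − 3 = 2.
Tetrahedral splitting is small, so the complex is high-spin.
The d² electrons fill as e² t₂⁰.
CFSE(orbital) = 2×(-0.6Δt) + 0×(0.4Δt) = -1.2Δt; with Δt = 8540 cm⁻¹ that is -10248 cm⁻¹.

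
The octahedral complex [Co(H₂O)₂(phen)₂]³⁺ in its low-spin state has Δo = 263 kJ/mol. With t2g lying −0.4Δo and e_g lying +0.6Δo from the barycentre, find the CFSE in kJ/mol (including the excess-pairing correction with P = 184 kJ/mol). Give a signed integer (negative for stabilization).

-263

Ligand charges: 2×(+0) from H₂O and 2×(+0) from phen sum to +0; with overall charge +3, Co is +3.
Co³⁺: group 9, so d-count = 9 − 3 = 6.
Configuration: t2g^6 e_g^0.
The orbital stabilization is -2.4Δo = -2.4 × 263 = -631 kJ/mol.
High-spin d⁶ would be t2g^4 e_g^2 with 1 pair; low-spin has 3, so 2 excess pairs cost +2P = +368 kJ/mol.
Combining: -631 + 368 = -263 kJ/mol.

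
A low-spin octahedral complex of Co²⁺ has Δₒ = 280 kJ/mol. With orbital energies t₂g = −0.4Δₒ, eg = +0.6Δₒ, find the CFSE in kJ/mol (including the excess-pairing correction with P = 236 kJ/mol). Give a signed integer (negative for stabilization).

-268

Co is in group 9, so Co²⁺ is d⁷ (9 − 2 = 7).
Electron filling gives t₂g⁶ eg¹.
CFSE(orbital) = 6×(-0.4Δₒ) + 1×(0.6Δₒ) = -1.8Δₒ; with Δₒ = 280 kJ/mol that is -504 kJ/mol.
High-spin d⁷ would be t₂g⁵ eg² with 2 pairs; low-spin has 3, so 1 excess pair costs +1P = +236 kJ/mol.
Combining: -504 + 236 = -268 kJ/mol.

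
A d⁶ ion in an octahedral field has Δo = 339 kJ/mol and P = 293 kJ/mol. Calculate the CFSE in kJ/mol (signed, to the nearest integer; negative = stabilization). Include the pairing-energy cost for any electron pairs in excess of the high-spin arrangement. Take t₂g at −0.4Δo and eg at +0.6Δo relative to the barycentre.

Here Δo > P (339 > 293), so the low-spin state is favoured.
That gives t₂g⁶ eg⁰.
Orbital CFSE = -2.4Δo = -2.4 × 339 = -814 kJ/mol.
Excess pairs vs high-spin: 3 − 1 = 2; pairing cost = +586 kJ/mol.
Net CFSE = -814 + 586 = -228 kJ/mol.

-228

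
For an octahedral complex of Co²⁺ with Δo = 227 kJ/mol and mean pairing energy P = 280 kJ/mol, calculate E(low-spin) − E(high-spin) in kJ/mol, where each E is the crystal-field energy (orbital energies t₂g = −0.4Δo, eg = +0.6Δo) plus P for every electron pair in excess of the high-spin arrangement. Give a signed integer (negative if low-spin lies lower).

53

Co is in group 9, so Co²⁺ is d⁷ (9 − 2 = 7).
High-spin d⁷ fills as t₂g⁵ eg² with CFSE 5(−0.4) + 2(+0.6) = -0.8Δo = -182 kJ/mol.
Low-spin: t₂g⁶ eg¹, orbital CFSE = -1.8Δo = -409 kJ/mol; plus 1 excess pair × P = +280 kJ/mol; total -129 kJ/mol.
The difference is -129 − (-182) = 53 kJ/mol, so high-spin lies lower.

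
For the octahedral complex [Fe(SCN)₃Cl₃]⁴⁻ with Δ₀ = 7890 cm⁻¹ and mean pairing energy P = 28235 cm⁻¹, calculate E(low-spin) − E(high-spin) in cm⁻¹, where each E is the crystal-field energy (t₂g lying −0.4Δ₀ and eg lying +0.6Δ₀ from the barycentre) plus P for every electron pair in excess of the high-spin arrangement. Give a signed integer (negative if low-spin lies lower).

40690

Ligand charges: 3×(-1) from SCN⁻ and 3×(-1) from Cl⁻ sum to -6; with overall charge -4, Fe is +2.
Fe is in group 8, so Fe²⁺ is d⁶ (8 − 2 = 6).
In the high-spin limit (t₂g⁴ eg²) the orbital term is -0.4Δ₀ = -3156 cm⁻¹, with no excess pairing.
For low-spin the configuration is t₂g⁶ eg⁰: orbital energy -2.4 × 7890 = -18936 cm⁻¹, and 2 additional pairs relative to high-spin add 56470 cm⁻¹, giving 37534 cm⁻¹.
The difference is 37534 − (-3156) = 40690 cm⁻¹, so high-spin lies lower.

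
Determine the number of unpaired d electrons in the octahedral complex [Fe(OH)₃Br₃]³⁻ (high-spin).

Ligand charges: 3×(-1) from OH⁻ and 3×(-1) from Br⁻ sum to -6; with overall charge -3, Fe is +3.
Group 8 minus oxidation state +3 gives a d⁵ configuration for Fe³⁺.
Configuration: t₂g³ eg², giving 5 unpaired electrons.

5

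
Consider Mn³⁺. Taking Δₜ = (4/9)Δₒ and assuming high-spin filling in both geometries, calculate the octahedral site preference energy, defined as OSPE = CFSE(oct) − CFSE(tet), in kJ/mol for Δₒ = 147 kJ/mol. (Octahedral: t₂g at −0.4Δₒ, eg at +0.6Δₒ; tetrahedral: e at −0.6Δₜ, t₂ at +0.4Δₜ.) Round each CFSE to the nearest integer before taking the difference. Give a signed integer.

Mn³⁺: group 7, so d-count = 7 − 3 = 4.
Octahedral (high-spin): t₂g³ eg¹, CFSE = 3(−0.4) + 1(+0.6) = -0.6Δₒ = -0.6 × 147 = -88 kJ/mol.
In a tetrahedral site the filling is e² t₂²: CFSE(tet) = -0.4Δₜ = -0.4 × (4/9)(147) = -26 kJ/mol.
Subtracting, OSPE = -88 − (-26) = -62 kJ/mol.

-62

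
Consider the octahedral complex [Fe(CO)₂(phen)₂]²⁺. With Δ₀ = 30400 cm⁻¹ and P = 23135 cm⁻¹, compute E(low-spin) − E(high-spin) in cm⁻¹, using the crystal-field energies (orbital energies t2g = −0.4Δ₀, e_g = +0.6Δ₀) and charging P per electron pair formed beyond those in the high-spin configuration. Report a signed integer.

-14530

Ligand charges: 2×(+0) from CO and 2×(+0) from phen sum to +0; with overall charge +2, Fe is +2.
Fe is in group 8, so Fe²⁺ is d⁶ (8 − 2 = 6).
High-spin d⁶ fills as t2g^4 e_g^2 with CFSE 4(−0.4) + 2(+0.6) = -0.4Δ₀ = -12160 cm⁻¹.
Low-spin: t2g^6 e_g^0, orbital CFSE = -2.4Δ₀ = -72960 cm⁻¹; plus 2 excess pairs × P = +46270 cm⁻¹; total -26690 cm⁻¹.
E(LS) − E(HS) = -26690 − (-12160) = -14530 cm⁻¹.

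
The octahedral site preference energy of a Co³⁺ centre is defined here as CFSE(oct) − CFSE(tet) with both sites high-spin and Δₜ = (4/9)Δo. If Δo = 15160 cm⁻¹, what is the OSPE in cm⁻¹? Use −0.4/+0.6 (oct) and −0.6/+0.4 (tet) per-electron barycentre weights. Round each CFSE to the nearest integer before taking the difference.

Group 9 minus oxidation state +3 gives a d⁶ configuration for Co³⁺.
In an octahedral site d⁶ (HS) is t₂g⁴ eg², giving CFSE(oct) = -0.4Δo = -6064 cm⁻¹.
Tetrahedral e³ t₂³ gives -0.6Δₜ = -0.6 × (4/9) × 15160 = -4043 cm⁻¹.
Subtracting, OSPE = -6064 − (-4043) = -2021 cm⁻¹.

-2021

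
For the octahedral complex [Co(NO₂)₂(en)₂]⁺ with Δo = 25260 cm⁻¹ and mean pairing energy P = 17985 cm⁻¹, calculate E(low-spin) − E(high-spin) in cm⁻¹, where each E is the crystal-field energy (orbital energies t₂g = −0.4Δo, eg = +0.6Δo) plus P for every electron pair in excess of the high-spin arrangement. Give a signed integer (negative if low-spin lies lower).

Ligand charges: 2×(-1) from NO₂⁻ and 2×(+0) from en sum to -2; with overall charge +1, Co is +3.
Co³⁺: group 9, so d-count = 9 − 3 = 6.
In the high-spin limit (t₂g⁴ eg²) the orbital term is -0.4Δo = -10104 cm⁻¹, with no excess pairing.
Low-spin t₂g⁶ eg⁰ gives -2.4Δo = -60624 cm⁻¹, but forming 2 extra pairs costs 2P = 35970 cm⁻¹, so E(LS) = -60624 + 35970 = -24654 cm⁻¹.
E(LS) − E(HS) = -24654 − (-10104) = -14550 cm⁻¹.

-14550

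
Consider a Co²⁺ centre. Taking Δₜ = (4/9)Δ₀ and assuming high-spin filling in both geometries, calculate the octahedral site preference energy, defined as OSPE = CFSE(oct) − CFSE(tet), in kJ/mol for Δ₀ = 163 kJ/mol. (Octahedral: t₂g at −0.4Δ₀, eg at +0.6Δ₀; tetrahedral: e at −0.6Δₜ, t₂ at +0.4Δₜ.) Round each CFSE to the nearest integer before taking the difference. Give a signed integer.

Co sits in group 9; removing 2 electrons leaves Co²⁺ with 9 − 2 = 7 d electrons.
In an octahedral site d⁷ (HS) is t₂g⁵ eg², giving CFSE(oct) = -0.8Δ₀ = -130 kJ/mol.
Tetrahedral: e⁴ t₂³, CFSE = 4(−0.6) + 3(+0.4) = -1.2Δₜ = -1.2 × (4/9) × 163 = -87 kJ/mol.
OSPE = -130 − (-87) = -43 kJ/mol.

-43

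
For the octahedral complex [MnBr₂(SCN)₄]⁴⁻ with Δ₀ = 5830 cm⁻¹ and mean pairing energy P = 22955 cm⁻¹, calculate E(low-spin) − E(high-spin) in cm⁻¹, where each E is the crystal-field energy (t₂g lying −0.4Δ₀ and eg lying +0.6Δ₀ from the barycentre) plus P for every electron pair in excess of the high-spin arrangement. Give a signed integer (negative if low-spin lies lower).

Ligand charges: 2×(-1) from Br⁻ and 4×(-1) from SCN⁻ sum to -6; with overall charge -4, Mn is +2.
Group 7 minus oxidation state +2 gives a d⁵ configuration for Mn²⁺.
In the high-spin limit (t₂g³ eg²) the orbital term is 0.0Δ₀ = 0 cm⁻¹, with no excess pairing.
For low-spin the configuration is t₂g⁵ eg⁰: orbital energy -2.0 × 5830 = -11660 cm⁻¹, and 2 additional pairs relative to high-spin add 45910 cm⁻¹, giving 34250 cm⁻¹.
E(LS) − E(HS) = 34250 − (0) = 34250 cm⁻¹.

34250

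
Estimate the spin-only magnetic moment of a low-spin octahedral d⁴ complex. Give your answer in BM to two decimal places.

Configuration: t₂g⁴ eg⁰ → 2 unpaired electrons.
μ(spin-only) = √[2(2+2)] = √8 ≈ 2.83 BM.

2.83 BM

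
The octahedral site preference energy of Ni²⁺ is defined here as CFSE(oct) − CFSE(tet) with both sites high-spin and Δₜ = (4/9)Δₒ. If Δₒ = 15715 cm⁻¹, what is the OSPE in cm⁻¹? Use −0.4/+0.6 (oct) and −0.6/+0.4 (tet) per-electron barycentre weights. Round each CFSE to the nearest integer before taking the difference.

-13270

Ni²⁺: group 10, so d-count = 10 − 2 = 8.
In an octahedral site d⁸ (HS) is t2g^6 e_g^2, giving CFSE(oct) = -1.2Δₒ = -18858 cm⁻¹.
In a tetrahedral site the filling is e^4 t2^4: CFSE(tet) = -0.8Δₜ = -0.8 × (4/9)(15715) = -5588 cm⁻¹.
OSPE = CFSE(oct) − CFSE(tet) = -18858 − (-5588) = -13270 cm⁻¹.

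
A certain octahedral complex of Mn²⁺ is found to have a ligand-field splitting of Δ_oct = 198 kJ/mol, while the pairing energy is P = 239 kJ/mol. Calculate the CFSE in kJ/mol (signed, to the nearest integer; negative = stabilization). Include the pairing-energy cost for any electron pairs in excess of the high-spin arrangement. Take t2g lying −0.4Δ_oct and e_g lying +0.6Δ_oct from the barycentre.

Mn²⁺: group 7, so d-count = 7 − 2 = 5.
Since Δ_oct = 198 kJ/mol < P = 239 kJ/mol, the complex adopts the high-spin configuration.
Configuration: t2g^3 e_g^2.
Orbital CFSE = 0.0Δ_oct = 0.0 × 198 = 0 kJ/mol.
High-spin has no excess pairs, so no pairing correction applies.

0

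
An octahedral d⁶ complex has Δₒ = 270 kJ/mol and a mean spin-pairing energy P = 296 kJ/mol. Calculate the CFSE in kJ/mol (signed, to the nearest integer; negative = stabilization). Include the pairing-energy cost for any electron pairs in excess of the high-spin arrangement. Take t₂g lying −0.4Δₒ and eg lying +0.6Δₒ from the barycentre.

Δₒ < P, so pairing is avoided: the ground state is high-spin.
Filling d⁶ accordingly: t₂g⁴ eg².
Orbital CFSE = -0.4Δₒ = -0.4 × 270 = -108 kJ/mol.
High-spin has no excess pairs, so no pairing correction applies.

-108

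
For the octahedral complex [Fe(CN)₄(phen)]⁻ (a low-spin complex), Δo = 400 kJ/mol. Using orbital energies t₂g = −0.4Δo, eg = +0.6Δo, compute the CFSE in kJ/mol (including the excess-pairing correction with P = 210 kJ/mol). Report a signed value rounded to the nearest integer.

Ligand charges: 4×(-1) from CN⁻ and 1×(+0) from phen sum to -4; with overall charge -1, Fe is +3.
Fe is in group 8, so Fe³⁺ is d⁵ (8 − 3 = 5).
The d⁵ electrons fill as t₂g⁵ eg⁰.
The orbital stabilization is -2.0Δo = -2.0 × 400 = -800 kJ/mol.
High-spin d⁵ would be t₂g³ eg² with 0 pairs; low-spin has 2, so 2 excess pairs cost +2P = +420 kJ/mol.
Combining: -800 + 420 = -380 kJ/mol.

-380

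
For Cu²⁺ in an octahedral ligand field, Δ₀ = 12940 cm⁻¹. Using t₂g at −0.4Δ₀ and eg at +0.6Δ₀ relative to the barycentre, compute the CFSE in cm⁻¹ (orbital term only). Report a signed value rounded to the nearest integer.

-7764

Group 11 minus oxidation state +2 gives a d⁹ configuration for Cu²⁺.
Configuration: t₂g⁶ eg³.
The orbital stabilization is -0.6Δ₀ = -0.6 × 12940 = -7764 cm⁻¹.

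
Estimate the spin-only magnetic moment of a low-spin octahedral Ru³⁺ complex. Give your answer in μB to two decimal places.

1.73 μB

Ru is in group 8, so Ru³⁺ is d⁵ (8 − 3 = 5).
Configuration: t₂g⁵ eg⁰ → 1 unpaired electron.
μ(spin-only) = √[1(1+2)] = √3 ≈ 1.73 μB.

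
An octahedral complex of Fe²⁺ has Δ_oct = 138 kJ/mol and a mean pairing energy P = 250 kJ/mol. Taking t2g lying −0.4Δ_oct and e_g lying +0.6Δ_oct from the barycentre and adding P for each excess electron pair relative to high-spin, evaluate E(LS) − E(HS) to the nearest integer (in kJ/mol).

Group 8 minus oxidation state +2 gives a d⁶ configuration for Fe²⁺.
In the high-spin limit (t2g^4 e_g^2) the orbital term is -0.4Δ_oct = -55 kJ/mol, with no excess pairing.
For low-spin the configuration is t2g^6 e_g^0: orbital energy -2.4 × 138 = -331 kJ/mol, and 2 additional pairs relative to high-spin add 500 kJ/mol, giving 169 kJ/mol.
Thus E(LS) − E(HS) = 224 kJ/mol.

224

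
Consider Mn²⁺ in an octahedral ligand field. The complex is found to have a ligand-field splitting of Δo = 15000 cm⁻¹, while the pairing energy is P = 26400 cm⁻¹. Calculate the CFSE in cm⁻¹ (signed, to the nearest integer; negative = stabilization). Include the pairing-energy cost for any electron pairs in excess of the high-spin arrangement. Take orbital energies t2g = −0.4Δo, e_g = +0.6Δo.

Mn sits in group 7; removing 2 electrons leaves Mn²⁺ with 7 − 2 = 5 d electrons.
Δo < P, so pairing is avoided: the ground state is high-spin.
That gives t2g^3 e_g^2.
Orbital CFSE = 0.0Δo = 0.0 × 15000 = 0 cm⁻¹.
High-spin has no excess pairs, so no pairing correction applies.

0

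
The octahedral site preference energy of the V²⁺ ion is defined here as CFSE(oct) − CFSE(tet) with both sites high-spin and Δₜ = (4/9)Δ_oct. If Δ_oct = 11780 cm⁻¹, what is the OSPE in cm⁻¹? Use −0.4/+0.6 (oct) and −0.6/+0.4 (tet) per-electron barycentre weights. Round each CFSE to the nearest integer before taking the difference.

V²⁺: group 5, so d-count = 5 − 2 = 3.
Octahedral (high-spin): t₂g³ eg⁰, CFSE = 3(−0.4) + 0(+0.6) = -1.2Δ_oct = -1.2 × 11780 = -14136 cm⁻¹.
Tetrahedral e² t₂¹ gives -0.8Δₜ = -0.8 × (4/9) × 11780 = -4188 cm⁻¹.
OSPE = -14136 − (-4188) = -9948 cm⁻¹.

-9948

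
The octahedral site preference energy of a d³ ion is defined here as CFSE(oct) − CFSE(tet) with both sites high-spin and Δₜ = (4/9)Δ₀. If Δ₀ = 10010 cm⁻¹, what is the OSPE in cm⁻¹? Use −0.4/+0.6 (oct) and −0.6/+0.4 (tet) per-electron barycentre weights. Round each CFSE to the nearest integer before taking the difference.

-8453

In an octahedral site d³ (HS) is t2g^3 e_g^0, giving CFSE(oct) = -1.2Δ₀ = -12012 cm⁻¹.
Tetrahedral e^2 t2^1 gives -0.8Δₜ = -0.8 × (4/9) × 10010 = -3559 cm⁻¹.
Subtracting, OSPE = -12012 − (-3559) = -8453 cm⁻¹.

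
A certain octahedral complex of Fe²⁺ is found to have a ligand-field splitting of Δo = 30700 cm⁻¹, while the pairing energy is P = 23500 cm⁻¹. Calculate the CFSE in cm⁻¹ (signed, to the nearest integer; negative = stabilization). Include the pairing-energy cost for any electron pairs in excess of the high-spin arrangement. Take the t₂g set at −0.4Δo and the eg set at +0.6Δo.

-26680

Group 8 minus oxidation state +2 gives a d⁶ configuration for Fe²⁺.
Δo > P, so pairing is preferred: the ground state is low-spin.
Filling d⁶ accordingly: t₂g⁶ eg⁰.
Orbital CFSE = -2.4Δo = -2.4 × 30700 = -73680 cm⁻¹.
Excess pairs vs high-spin: 3 − 1 = 2; pairing cost = +47000 cm⁻¹.
Net CFSE = -73680 + 47000 = -26680 cm⁻¹.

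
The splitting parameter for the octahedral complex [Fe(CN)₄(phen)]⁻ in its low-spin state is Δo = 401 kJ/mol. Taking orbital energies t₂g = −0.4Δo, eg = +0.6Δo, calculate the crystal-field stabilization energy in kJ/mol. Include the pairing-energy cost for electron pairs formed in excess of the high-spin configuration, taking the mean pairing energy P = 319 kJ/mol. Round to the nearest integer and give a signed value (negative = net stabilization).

Ligand charges: 4×(-1) from CN⁻ and 1×(+0) from phen sum to -4; with overall charge -1, Fe is +3.
Group 8 minus oxidation state +3 gives a d⁵ configuration for Fe³⁺.
The d⁵ electrons fill as t₂g⁵ eg⁰.
Orbital CFSE = 5(-0.4) + 0(0.6) = -2.0Δo = -2.0 × 401 = -802 kJ/mol.
Relative to high-spin t₂g³ eg² (0 paired), the low-spin configuration has 2 additional pairs, contributing +2 × 319 = +638 kJ/mol.
Net CFSE = -802 + 638 = -164 kJ/mol.

-164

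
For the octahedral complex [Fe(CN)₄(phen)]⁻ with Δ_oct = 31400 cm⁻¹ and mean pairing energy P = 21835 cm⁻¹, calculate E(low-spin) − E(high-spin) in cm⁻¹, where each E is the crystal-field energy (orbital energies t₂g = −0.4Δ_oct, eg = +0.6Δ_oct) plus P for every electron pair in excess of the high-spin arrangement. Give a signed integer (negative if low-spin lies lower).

Ligand charges: 4×(-1) from CN⁻ and 1×(+0) from phen sum to -4; with overall charge -1, Fe is +3.
Fe³⁺: group 8, so d-count = 8 − 3 = 5.
In the high-spin limit (t₂g³ eg²) the orbital term is 0.0Δ_oct = 0 cm⁻¹, with no excess pairing.
For low-spin the configuration is t₂g⁵ eg⁰: orbital energy -2.0 × 31400 = -62800 cm⁻¹, and 2 additional pairs relative to high-spin add 43670 cm⁻¹, giving -19130 cm⁻¹.
Thus E(LS) − E(HS) = -19130 cm⁻¹.

-19130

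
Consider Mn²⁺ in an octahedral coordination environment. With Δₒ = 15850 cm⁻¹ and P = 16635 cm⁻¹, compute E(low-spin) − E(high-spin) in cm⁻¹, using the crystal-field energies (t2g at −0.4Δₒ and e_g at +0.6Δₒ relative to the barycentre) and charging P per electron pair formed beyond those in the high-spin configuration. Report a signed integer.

Mn is in group 7, so Mn²⁺ is d⁵ (7 − 2 = 5).
High-spin d⁵ fills as t2g^3 e_g^2 with CFSE 3(−0.4) + 2(+0.6) = 0.0Δₒ = 0 cm⁻¹.
Low-spin t2g^5 e_g^0 gives -2.0Δₒ = -31700 cm⁻¹, but forming 2 extra pairs costs 2P = 33270 cm⁻¹, so E(LS) = -31700 + 33270 = 1570 cm⁻¹.
The difference is 1570 − (0) = 1570 cm⁻¹, so high-spin lies lower.

1570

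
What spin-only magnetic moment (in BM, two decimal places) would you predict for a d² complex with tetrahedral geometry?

2.83 BM

With tetrahedral geometry the complex is necessarily high-spin.
Configuration: e² t₂⁰ → 2 unpaired electrons.
μ(spin-only) = √[2(2+2)] = √8 ≈ 2.83 BM.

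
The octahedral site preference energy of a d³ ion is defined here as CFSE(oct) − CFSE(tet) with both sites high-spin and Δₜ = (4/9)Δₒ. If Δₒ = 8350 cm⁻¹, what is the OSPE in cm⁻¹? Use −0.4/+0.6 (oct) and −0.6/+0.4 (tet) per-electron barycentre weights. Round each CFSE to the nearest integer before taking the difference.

Octahedral high-spin t2g^3 e_g^0: CFSE = -1.2 × 8350 = -10020 cm⁻¹.
In a tetrahedral site the filling is e^2 t2^1: CFSE(tet) = -0.8Δₜ = -0.8 × (4/9)(8350) = -2969 cm⁻¹.
OSPE = CFSE(oct) − CFSE(tet) = -10020 − (-2969) = -7051 cm⁻¹.

-7051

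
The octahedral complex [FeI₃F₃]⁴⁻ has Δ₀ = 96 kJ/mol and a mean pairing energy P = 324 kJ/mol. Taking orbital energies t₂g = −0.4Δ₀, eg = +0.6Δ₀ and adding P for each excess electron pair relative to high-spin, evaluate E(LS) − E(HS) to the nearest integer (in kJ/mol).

456

Ligand charges: 3×(-1) from I⁻ and 3×(-1) from F⁻ sum to -6; with overall charge -4, Fe is +2.
Fe is in group 8, so Fe²⁺ is d⁶ (8 − 2 = 6).
In the high-spin limit (t₂g⁴ eg²) the orbital term is -0.4Δ₀ = -38 kJ/mol, with no excess pairing.
Low-spin: t₂g⁶ eg⁰, orbital CFSE = -2.4Δ₀ = -230 kJ/mol; plus 2 excess pairs × P = +648 kJ/mol; total 418 kJ/mol.
The difference is 418 − (-38) = 456 kJ/mol, so high-spin lies lower.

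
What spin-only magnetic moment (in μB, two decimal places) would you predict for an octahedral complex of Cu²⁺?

Cu sits in group 11; removing 2 electrons leaves Cu²⁺ with 11 − 2 = 9 d electrons.
For octahedral d⁹ the high- and low-spin configurations coincide.
Configuration: t₂g⁶ eg³ → 1 unpaired electron.
μ(spin-only) = √[1(1+2)] = √3 ≈ 1.73 μB.

1.73 μB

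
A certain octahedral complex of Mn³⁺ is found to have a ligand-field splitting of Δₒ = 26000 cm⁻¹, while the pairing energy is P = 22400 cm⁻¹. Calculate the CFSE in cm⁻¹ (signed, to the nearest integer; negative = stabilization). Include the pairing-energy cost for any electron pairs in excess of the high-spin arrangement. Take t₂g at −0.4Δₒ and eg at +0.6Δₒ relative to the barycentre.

-19200

Mn sits in group 7; removing 3 electrons leaves Mn³⁺ with 7 − 3 = 4 d electrons.
Δₒ > P, so pairing is preferred: the ground state is low-spin.
Configuration: t₂g⁴ eg⁰.
Orbital CFSE = -1.6Δₒ = -1.6 × 26000 = -41600 cm⁻¹.
Excess pairs vs high-spin: 1 − 0 = 1; pairing cost = +22400 cm⁻¹.
Net CFSE = -41600 + 22400 = -19200 cm⁻¹.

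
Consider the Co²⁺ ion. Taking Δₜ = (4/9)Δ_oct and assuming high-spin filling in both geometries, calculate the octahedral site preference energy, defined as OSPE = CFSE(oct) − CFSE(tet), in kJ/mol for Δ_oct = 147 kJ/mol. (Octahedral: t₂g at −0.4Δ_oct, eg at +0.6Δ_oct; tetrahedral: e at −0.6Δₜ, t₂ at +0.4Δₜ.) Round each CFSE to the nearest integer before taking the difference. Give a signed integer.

-40

Co is in group 9, so Co²⁺ is d⁷ (9 − 2 = 7).
Octahedral (high-spin): t2g^5 e_g^2, CFSE = 5(−0.4) + 2(+0.6) = -0.8Δ_oct = -0.8 × 147 = -118 kJ/mol.
Tetrahedral: e^4 t2^3, CFSE = 4(−0.6) + 3(+0.4) = -1.2Δₜ = -1.2 × (4/9) × 147 = -78 kJ/mol.
OSPE = -118 − (-78) = -40 kJ/mol.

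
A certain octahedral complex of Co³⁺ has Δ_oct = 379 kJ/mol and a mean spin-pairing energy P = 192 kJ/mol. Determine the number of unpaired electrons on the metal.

Co is in group 9, so Co³⁺ is d⁶ (9 − 3 = 6).
Here Δ_oct > P (379 > 192), so the low-spin state is favoured.
That gives t2g^6 e_g^0.
Unpaired electrons: 0.

0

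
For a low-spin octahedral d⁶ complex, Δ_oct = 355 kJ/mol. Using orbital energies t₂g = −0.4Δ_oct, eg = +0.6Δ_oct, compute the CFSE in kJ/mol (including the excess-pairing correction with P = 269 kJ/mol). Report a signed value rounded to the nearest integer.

Electron filling gives t₂g⁶ eg⁰.
CFSE(orbital) = 6×(-0.4Δ_oct) + 0×(0.6Δ_oct) = -2.4Δ_oct; with Δ_oct = 355 kJ/mol that is -852 kJ/mol.
Pairing penalty: 3 pairs vs 1 in the high-spin reference → 2 extra × P = 538 kJ/mol.
Combining: -852 + 538 = -314 kJ/mol.

-314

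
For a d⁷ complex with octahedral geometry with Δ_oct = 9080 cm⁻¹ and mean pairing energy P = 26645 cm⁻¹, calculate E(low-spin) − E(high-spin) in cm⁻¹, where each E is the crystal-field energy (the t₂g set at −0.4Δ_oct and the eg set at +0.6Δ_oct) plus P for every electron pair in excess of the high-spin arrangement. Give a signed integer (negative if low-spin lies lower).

High-spin: t₂g⁵ eg², CFSE = -0.8Δ_oct = -7264 cm⁻¹.
Low-spin t₂g⁶ eg¹ gives -1.8Δ_oct = -16344 cm⁻¹, but forming 1 extra pair costs 1P = 26645 cm⁻¹, so E(LS) = -16344 + 26645 = 10301 cm⁻¹.
The difference is 10301 − (-7264) = 17565 cm⁻¹, so high-spin lies lower.

17565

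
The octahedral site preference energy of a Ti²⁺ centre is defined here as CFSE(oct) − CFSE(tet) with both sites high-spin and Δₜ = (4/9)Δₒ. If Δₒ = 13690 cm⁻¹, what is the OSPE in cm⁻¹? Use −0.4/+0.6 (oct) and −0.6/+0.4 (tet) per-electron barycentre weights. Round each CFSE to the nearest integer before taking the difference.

-3651

Group 4 minus oxidation state +2 gives a d² configuration for Ti²⁺.
In an octahedral site d² (HS) is t2g^2 e_g^0, giving CFSE(oct) = -0.8Δₒ = -10952 cm⁻¹.
Tetrahedral e^2 t2^0 gives -1.2Δₜ = -1.2 × (4/9) × 13690 = -7301 cm⁻¹.
OSPE = -10952 − (-7301) = -3651 cm⁻¹.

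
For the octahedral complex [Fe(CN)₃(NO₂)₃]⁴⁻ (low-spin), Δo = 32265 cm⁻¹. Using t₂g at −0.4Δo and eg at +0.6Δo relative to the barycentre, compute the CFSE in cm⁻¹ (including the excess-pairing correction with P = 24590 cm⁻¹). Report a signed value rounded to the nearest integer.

-28256

Ligand charges: 3×(-1) from CN⁻ and 3×(-1) from NO₂⁻ sum to -6; with overall charge -4, Fe is +2.
Group 8 minus oxidation state +2 gives a d⁶ configuration for Fe²⁺.
Configuration: t₂g⁶ eg⁰.
Orbital CFSE = 6(-0.4) + 0(0.6) = -2.4Δo = -2.4 × 32265 = -77436 cm⁻¹.
High-spin d⁶ would be t₂g⁴ eg² with 1 pair; low-spin has 3, so 2 excess pairs cost +2P = +49180 cm⁻¹.
Combining: -77436 + 49180 = -28256 cm⁻¹.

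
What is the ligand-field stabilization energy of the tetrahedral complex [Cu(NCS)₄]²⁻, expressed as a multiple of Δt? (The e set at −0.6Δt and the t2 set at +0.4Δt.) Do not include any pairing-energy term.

Each NCS⁻ contributes -1; 4 × (-1) = -4. With overall charge -2, Cu is in the +2 oxidation state.
Cu is in group 11, so Cu²⁺ is d⁹ (11 − 2 = 9).
Tetrahedral splitting is small, so the complex is high-spin.
Configuration: e^4 t2^5.
CFSE = 4(-0.6Δt) + 5(0.4Δt) = -2.4Δt + 2.0Δt = -0.4Δt.

-0.4 Δt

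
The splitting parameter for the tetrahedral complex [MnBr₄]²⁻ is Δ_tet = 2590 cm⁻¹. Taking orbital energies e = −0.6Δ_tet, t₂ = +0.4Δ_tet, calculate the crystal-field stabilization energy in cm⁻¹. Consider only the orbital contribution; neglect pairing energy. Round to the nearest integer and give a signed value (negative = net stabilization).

Each Br⁻ contributes -1; 4 × (-1) = -4. With overall charge -2, Mn is in the +2 oxidation state.
Mn²⁺: group 7, so d-count = 7 − 2 = 5.
Tetrahedral splitting is small, so the complex is high-spin.
The d⁵ electrons fill as e² t₂³.
CFSE(orbital) = 2×(-0.6Δ_tet) + 3×(0.4Δ_tet) = 0.0Δ_tet; with Δ_tet = 2590 cm⁻¹ that is 0 cm⁻¹.

0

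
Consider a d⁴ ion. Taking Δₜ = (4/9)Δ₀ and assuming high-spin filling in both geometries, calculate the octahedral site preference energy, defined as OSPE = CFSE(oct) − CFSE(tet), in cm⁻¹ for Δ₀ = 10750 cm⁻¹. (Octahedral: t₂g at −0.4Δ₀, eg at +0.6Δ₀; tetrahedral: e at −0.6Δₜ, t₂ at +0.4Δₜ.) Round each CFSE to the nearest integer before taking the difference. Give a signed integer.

Octahedral (high-spin): t₂g³ eg¹, CFSE = 3(−0.4) + 1(+0.6) = -0.6Δ₀ = -0.6 × 10750 = -6450 cm⁻¹.
Tetrahedral e² t₂² gives -0.4Δₜ = -0.4 × (4/9) × 10750 = -1911 cm⁻¹.
OSPE = CFSE(oct) − CFSE(tet) = -6450 − (-1911) = -4539 cm⁻¹.

-4539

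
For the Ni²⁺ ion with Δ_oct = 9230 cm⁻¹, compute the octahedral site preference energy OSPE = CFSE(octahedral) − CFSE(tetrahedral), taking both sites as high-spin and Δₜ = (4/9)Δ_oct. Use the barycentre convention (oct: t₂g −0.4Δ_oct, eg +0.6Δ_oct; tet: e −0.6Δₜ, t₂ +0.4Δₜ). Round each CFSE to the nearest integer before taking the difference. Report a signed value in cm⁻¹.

Group 10 minus oxidation state +2 gives a d⁸ configuration for Ni²⁺.
Octahedral (high-spin): t₂g⁶ eg², CFSE = 6(−0.4) + 2(+0.6) = -1.2Δ_oct = -1.2 × 9230 = -11076 cm⁻¹.
Tetrahedral e⁴ t₂⁴ gives -0.8Δₜ = -0.8 × (4/9) × 9230 = -3282 cm⁻¹.
Subtracting, OSPE = -11076 − (-3282) = -7794 cm⁻¹.

-7794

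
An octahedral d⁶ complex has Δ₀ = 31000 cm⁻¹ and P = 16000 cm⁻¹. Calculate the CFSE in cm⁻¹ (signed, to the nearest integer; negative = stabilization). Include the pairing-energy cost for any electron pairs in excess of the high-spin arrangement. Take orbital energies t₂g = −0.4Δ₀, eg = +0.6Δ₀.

Here Δ₀ > P (31000 > 16000), so the low-spin state is favoured.
Configuration: t₂g⁶ eg⁰.
Orbital CFSE = -2.4Δ₀ = -2.4 × 31000 = -74400 cm⁻¹.
Excess pairs vs high-spin: 3 − 1 = 2; pairing cost = +32000 cm⁻¹.
Net CFSE = -74400 + 32000 = -42400 cm⁻¹.

-42400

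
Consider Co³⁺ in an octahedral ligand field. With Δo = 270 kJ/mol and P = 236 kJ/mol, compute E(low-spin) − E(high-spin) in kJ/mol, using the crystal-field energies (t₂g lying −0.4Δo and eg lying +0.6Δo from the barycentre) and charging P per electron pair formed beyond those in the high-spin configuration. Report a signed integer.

-68

Co is in group 9, so Co³⁺ is d⁶ (9 − 3 = 6).
High-spin: t₂g⁴ eg², CFSE = -0.4Δo = -108 kJ/mol.
Low-spin t₂g⁶ eg⁰ gives -2.4Δo = -648 kJ/mol, but forming 2 extra pairs costs 2P = 472 kJ/mol, so E(LS) = -648 + 472 = -176 kJ/mol.
E(LS) − E(HS) = -176 − (-108) = -68 kJ/mol.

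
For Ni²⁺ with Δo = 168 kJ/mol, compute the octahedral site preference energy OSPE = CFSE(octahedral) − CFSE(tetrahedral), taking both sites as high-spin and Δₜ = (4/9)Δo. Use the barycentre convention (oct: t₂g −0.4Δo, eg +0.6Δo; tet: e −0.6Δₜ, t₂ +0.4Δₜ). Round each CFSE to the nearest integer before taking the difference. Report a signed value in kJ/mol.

Group 10 minus oxidation state +2 gives a d⁸ configuration for Ni²⁺.
Octahedral (high-spin): t2g^6 e_g^2, CFSE = 6(−0.4) + 2(+0.6) = -1.2Δo = -1.2 × 168 = -202 kJ/mol.
Tetrahedral e^4 t2^4 gives -0.8Δₜ = -0.8 × (4/9) × 168 = -60 kJ/mol.
OSPE = -202 − (-60) = -142 kJ/mol.

-142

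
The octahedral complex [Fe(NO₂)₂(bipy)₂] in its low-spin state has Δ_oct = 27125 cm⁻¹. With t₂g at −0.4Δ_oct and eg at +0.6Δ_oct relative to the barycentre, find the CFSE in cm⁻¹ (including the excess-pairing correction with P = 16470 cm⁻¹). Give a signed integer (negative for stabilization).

-32160

Ligand charges: 2×(-1) from NO₂⁻ and 2×(+0) from bipy sum to -2; with overall charge +0, Fe is +2.
Fe is in group 8, so Fe²⁺ is d⁶ (8 − 2 = 6).
Configuration: t₂g⁶ eg⁰.
CFSE(orbital) = 6×(-0.4Δ_oct) + 0×(0.6Δ_oct) = -2.4Δ_oct; with Δ_oct = 27125 cm⁻¹ that is -65100 cm⁻¹.
Pairing penalty: 3 pairs vs 1 in the high-spin reference → 2 extra × P = 32940 cm⁻¹.
Overall CFSE = -65100 + 32940 = -32160 cm⁻¹.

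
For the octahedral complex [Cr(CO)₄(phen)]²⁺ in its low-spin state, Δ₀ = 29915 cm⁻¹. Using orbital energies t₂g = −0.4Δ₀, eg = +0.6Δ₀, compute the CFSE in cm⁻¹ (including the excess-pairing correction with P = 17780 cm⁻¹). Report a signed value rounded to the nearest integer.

-30084

Ligand charges: 4×(+0) from CO and 1×(+0) from phen sum to +0; with overall charge +2, Cr is +2.
Cr²⁺: group 6, so d-count = 6 − 2 = 4.
Electron filling gives t₂g⁴ eg⁰.
Orbital CFSE = 4(-0.4) + 0(0.6) = -1.6Δ₀ = -1.6 × 29915 = -47864 cm⁻¹.
Relative to high-spin t₂g³ eg¹ (0 paired), the low-spin configuration has 1 additional pair, contributing +1 × 17780 = +17780 cm⁻¹.
Net CFSE = -47864 + 17780 = -30084 cm⁻¹.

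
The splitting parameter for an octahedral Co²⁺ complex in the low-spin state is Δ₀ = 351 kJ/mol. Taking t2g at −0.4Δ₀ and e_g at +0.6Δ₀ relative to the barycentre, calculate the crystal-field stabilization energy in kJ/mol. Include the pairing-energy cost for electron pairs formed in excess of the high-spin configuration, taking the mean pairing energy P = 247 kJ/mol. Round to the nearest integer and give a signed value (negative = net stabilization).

-385

Co is in group 9, so Co²⁺ is d⁷ (9 − 2 = 7).
The d⁷ electrons fill as t2g^6 e_g^1.
The orbital stabilization is -1.8Δ₀ = -1.8 × 351 = -632 kJ/mol.
High-spin d⁷ would be t2g^5 e_g^2 with 2 pairs; low-spin has 3, so 1 excess pair costs +1P = +247 kJ/mol.
Net CFSE = -632 + 247 = -385 kJ/mol.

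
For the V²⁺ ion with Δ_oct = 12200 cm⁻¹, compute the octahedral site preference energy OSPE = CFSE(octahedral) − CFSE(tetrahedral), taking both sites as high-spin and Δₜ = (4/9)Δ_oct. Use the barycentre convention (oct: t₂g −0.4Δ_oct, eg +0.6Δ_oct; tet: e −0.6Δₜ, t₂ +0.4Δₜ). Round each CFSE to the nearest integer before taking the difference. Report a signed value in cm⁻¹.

V is in group 5, so V²⁺ is d³ (5 − 2 = 3).
Octahedral (high-spin): t₂g³ eg⁰, CFSE = 3(−0.4) + 0(+0.6) = -1.2Δ_oct = -1.2 × 12200 = -14640 cm⁻¹.
Tetrahedral e² t₂¹ gives -0.8Δₜ = -0.8 × (4/9) × 12200 = -4338 cm⁻¹.
Subtracting, OSPE = -14640 − (-4338) = -10302 cm⁻¹.

-10302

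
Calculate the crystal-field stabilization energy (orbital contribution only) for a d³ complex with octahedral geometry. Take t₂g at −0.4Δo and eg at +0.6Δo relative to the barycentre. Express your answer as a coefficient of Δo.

Configuration: t₂g³ eg⁰.
CFSE = 3(-0.4Δo) + 0(0.6Δo) = -1.2Δo + 0.0Δo = -1.2Δo.

-1.2 Δo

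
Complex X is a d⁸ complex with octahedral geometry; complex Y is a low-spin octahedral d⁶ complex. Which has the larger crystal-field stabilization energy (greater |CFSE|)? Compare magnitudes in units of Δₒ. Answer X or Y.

Y

X: t₂g⁶ eg², CFSE = -1.2Δₒ.
Y: t2g^6 e_g^0, CFSE = -2.4Δₒ.
So Y has the larger |CFSE|.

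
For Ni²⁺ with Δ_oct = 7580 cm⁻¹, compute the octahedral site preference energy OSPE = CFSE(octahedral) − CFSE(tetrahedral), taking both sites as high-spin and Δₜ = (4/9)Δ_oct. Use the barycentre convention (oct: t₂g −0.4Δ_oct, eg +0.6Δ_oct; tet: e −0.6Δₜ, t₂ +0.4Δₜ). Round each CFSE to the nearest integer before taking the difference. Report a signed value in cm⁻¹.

Ni is in group 10, so Ni²⁺ is d⁸ (10 − 2 = 8).
Octahedral (high-spin): t2g^6 e_g^2, CFSE = 6(−0.4) + 2(+0.6) = -1.2Δ_oct = -1.2 × 7580 = -9096 cm⁻¹.
Tetrahedral: e^4 t2^4, CFSE = 4(−0.6) + 4(+0.4) = -0.8Δₜ = -0.8 × (4/9) × 7580 = -2695 cm⁻¹.
Subtracting, OSPE = -9096 − (-2695) = -6401 cm⁻¹.

-6401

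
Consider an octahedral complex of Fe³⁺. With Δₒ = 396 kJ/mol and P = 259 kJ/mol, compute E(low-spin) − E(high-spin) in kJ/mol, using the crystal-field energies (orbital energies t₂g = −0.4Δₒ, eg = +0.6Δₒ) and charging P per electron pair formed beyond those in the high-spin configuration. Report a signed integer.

Group 8 minus oxidation state +3 gives a d⁵ configuration for Fe³⁺.
High-spin: t₂g³ eg², CFSE = 0.0Δₒ = 0 kJ/mol.
For low-spin the configuration is t₂g⁵ eg⁰: orbital energy -2.0 × 396 = -792 kJ/mol, and 2 additional pairs relative to high-spin add 518 kJ/mol, giving -274 kJ/mol.
Thus E(LS) − E(HS) = -274 kJ/mol.

-274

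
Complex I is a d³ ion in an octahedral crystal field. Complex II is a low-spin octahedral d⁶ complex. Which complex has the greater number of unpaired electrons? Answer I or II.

I

I: For octahedral d³ the high- and low-spin configurations coincide; t₂g³ eg⁰ → 3 unpaired.
II: t₂g⁶ eg⁰ → 0 unpaired.
So I has more unpaired electrons.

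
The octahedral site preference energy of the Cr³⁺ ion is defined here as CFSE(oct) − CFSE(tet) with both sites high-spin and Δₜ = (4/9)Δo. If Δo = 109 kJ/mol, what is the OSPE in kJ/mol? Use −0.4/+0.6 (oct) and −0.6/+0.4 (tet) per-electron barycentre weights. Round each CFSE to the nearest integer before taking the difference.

Group 6 minus oxidation state +3 gives a d³ configuration for Cr³⁺.
Octahedral (high-spin): t₂g³ eg⁰, CFSE = 3(−0.4) + 0(+0.6) = -1.2Δo = -1.2 × 109 = -131 kJ/mol.
Tetrahedral: e² t₂¹, CFSE = 2(−0.6) + 1(+0.4) = -0.8Δₜ = -0.8 × (4/9) × 109 = -39 kJ/mol.
Subtracting, OSPE = -131 − (-39) = -92 kJ/mol.

-92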